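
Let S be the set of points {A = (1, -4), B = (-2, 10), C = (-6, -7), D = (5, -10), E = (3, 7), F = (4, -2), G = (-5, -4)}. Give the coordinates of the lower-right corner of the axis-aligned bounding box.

(5, -10)

x-range [-6, 5], y-range [-10, 10].
The lower-right corner is (5, -10).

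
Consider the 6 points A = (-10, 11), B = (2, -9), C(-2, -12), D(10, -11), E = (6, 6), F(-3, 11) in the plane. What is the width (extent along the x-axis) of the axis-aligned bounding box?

20

max x = 10, min x = -10, so width = 20.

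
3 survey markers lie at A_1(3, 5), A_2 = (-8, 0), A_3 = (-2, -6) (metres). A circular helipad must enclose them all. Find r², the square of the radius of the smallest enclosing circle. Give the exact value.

Side lengths²: A_1A_2² = 146, A_1A_3² = 146, A_2A_3² = 72.
Since A_1A_3² = 146 < 146 + 72 = 218, the triangle is acute, so the smallest enclosing circle is the circumcircle.
Circumcentre = (-1.5625, 0.4375), r² = 41.6328125.

41.6328125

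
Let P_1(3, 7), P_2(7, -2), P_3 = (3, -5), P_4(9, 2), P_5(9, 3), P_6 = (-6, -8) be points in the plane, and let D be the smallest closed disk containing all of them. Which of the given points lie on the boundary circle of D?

The minimum enclosing circle is determined by three boundary points: P_1, P_5, P_6.
Their circumcentre is (26/21, -15/7) with r² = 38233/441.
The farthest remaining point P_4 is at distance² 34138/441 ≤ 38233/441.
The points at distance exactly r from the centre are P_1, P_5, P_6 — 3 points.

P_1, P_5, P_6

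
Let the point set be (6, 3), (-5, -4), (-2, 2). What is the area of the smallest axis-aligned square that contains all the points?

The bounding box has width 11 and height 7.
An axis-aligned square enclosing the set must have side ≥ max(width, height).
So the minimum side is max(11, 7) = 11.
Area = 11² = 121.

121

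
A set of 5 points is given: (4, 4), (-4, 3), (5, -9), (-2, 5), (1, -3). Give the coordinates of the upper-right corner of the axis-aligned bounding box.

x-range [-4, 5], y-range [-9, 5].
The upper-right corner is (5, 5).

(5, 5)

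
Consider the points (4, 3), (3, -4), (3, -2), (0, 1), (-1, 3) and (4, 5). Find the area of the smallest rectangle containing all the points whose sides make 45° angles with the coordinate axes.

55

In coordinates u = x + y, v = x − y the rectangle is axis-aligned; the map (x,y)→(u,v) scales areas by 2.
u-values: 7, -1, 1, 1, 2, 9; range = 9 − (-1) = 10.
v-values: 1, 7, 5, -1, -4, -1; range = 7 − (-4) = 11.
Area = (10 × 11) / 2 = 55.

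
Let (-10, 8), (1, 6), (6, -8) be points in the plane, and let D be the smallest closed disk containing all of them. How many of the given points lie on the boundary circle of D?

Call the three points A, B, C in the order given.
Side lengths²: AB² = 125, AC² = 512, BC² = 221.
Since AC² = 512 ≥ 221 + 125 = 346, the angle opposite AC is not acute, so the smallest enclosing circle has AC as diameter.
Centre = midpoint of AC = (-2, 0), r² = 512/4 = 128.
The points at distance exactly r from the centre are (-10, 8), (6, -8) — 2 points.

2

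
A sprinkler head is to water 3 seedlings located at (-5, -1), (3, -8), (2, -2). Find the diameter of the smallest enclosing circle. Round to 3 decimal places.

Call the three points A, B, C in the order given.
Side lengths²: AB² = 113, AC² = 50, BC² = 37.
Since AB² = 113 ≥ 50 + 37 = 87, the angle opposite AB is not acute, so the smallest enclosing circle has AB as diameter.
Centre = midpoint of AB = (-1, -4.5), r² = 113/4 = 28.25.
Diameter = 2r = 2√(28.25) ≈ 10.630.

10.630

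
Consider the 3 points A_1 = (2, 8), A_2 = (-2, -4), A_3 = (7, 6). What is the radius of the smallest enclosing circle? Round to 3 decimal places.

Side lengths²: A_1A_2² = 160, A_1A_3² = 29, A_2A_3² = 181.
Since A_2A_3² = 181 < 160 + 29 = 189, the triangle is acute, so the smallest enclosing circle is the circumcircle.
Circumcentre = (75/34, 43/34), r² = 26245/578.
r = √(26245/578) ≈ 6.738.

6.738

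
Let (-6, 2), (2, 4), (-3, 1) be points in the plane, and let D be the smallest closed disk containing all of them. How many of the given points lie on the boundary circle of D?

Call the three points A, B, C in the order given.
Side lengths²: AB² = 68, AC² = 10, BC² = 34.
Since AB² = 68 ≥ 34 + 10 = 44, the angle opposite AB is not acute, so the smallest enclosing circle has AB as diameter.
Centre = midpoint of AB = (-2, 3), r² = 68/4 = 17.
The points at distance exactly r from the centre are (-6, 2), (2, 4) — 2 points.

2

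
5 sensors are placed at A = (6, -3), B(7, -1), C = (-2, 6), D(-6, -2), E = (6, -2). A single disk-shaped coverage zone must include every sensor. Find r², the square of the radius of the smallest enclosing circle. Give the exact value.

44.2

By Welzl's lemma the MEC is supported by two points (diametrically opposite) or three points (on a circumcircle).
The minimum enclosing circle is determined by three boundary points: B, C, D.
Their circumcentre is (0.4, -0.2) with r² = 44.2.
The farthest remaining point A is at distance² 39.2 ≤ 44.2.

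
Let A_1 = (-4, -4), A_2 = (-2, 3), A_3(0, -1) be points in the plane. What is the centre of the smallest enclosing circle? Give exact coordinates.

(-3, -0.5)

Side lengths²: A_1A_2² = 53, A_1A_3² = 25, A_2A_3² = 20.
Since A_1A_2² = 53 ≥ 25 + 20 = 45, the angle opposite A_1A_2 is not acute, so the smallest enclosing circle has A_1A_2 as diameter.
Centre = midpoint of A_1A_2 = (-3, -0.5), r² = 53/4 = 13.25.
Centre = (-3, -0.5).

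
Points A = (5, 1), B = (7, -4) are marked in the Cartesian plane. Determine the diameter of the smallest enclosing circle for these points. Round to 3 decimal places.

The smallest circle enclosing two points has them as diameter endpoints.
Centre = midpoint = (6, -1.5); r² = |AB|²/4 = 29/4 = 7.25.
Diameter = 2r = 2√(7.25) ≈ 5.385.

5.385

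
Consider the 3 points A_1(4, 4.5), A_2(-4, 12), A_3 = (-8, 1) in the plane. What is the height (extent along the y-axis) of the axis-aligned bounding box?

max y = 12, min y = 1, so height = 11.

11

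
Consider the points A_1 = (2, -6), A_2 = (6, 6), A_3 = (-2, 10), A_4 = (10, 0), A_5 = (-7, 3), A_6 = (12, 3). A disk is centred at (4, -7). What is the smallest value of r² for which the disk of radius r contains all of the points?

The required radius is the distance from (4, -7) to the farthest point.
Squared distances: 5, 173, 325, 85, 221, 164.
Maximum is 325, attained at A_3.

325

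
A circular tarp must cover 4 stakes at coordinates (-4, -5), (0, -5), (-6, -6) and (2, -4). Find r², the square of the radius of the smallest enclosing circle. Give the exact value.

A smallest enclosing disk is always determined by at most three of the input points on its boundary.
The farthest pair is (-6, -6)–(2, -4) with squared distance 68. The circle on this segment as diameter has centre (-2, -5) and r² = 68/4 = 17.
Check (-4, -5): distance² to centre = 4 ≤ 17, so it lies inside.
All remaining points lie in this disk, and no smaller disk contains both endpoints, so this is the minimum enclosing circle.

17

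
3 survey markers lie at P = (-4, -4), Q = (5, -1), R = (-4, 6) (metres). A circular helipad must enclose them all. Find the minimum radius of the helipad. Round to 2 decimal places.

Side lengths²: PQ² = 90, PR² = 100, QR² = 130.
Since QR² = 130 < 100 + 90 = 190, the triangle is acute, so the smallest enclosing circle is the circumcircle.
Circumcentre = (-2/3, 1), r² = 325/9.
r = √(325/9) ≈ 6.01.

6.01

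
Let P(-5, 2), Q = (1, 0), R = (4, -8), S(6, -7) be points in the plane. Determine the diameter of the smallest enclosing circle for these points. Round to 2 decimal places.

By Welzl's lemma the MEC is supported by two points (diametrically opposite) or three points (on a circumcircle).
The farthest pair is P–S with squared distance 202. The circle on this segment as diameter has centre (0.5, -2.5) and r² = 202/4 = 50.5.
Check Q: distance² to centre = 6.5 ≤ 50.5, so it lies inside.
All remaining points lie in this disk, and no smaller disk contains both endpoints, so this is the minimum enclosing circle.
Diameter = 2r = 2√(50.5) ≈ 14.21.

14.21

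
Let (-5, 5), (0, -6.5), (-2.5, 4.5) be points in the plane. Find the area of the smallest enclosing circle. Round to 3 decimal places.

123.504

Call the three points A, B, C in the order given.
Side lengths²: AB² = 157.25, AC² = 6.5, BC² = 127.25.
Since AB² = 157.25 ≥ 127.25 + 6.5 = 133.75, the angle opposite AB is not acute, so the smallest enclosing circle has AB as diameter.
Centre = midpoint of AB = (-2.5, -0.75), r² = 157.25/4 = 39.3125.
Area = π·r² = π·39.3125 ≈ 123.504.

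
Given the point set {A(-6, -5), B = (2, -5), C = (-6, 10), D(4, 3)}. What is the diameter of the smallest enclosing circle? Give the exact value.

A smallest enclosing disk is always determined by at most three of the input points on its boundary.
The farthest pair is B–C with squared distance 289. The circle on this segment as diameter has centre (-2, 2.5) and r² = 289/4 = 72.25.
Check A: distance² to centre = 72.25 ≤ 72.25, so it lies inside.
All remaining points lie in this disk, and no smaller disk contains both endpoints, so this is the minimum enclosing circle.
Diameter = 2r = 2√(72.25) = 17.

17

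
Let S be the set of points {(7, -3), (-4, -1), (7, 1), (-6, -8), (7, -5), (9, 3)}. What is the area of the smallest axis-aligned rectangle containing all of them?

x ranges over [-6, 9], width 15.
y ranges over [-8, 3], height 11.
Area = 15 × 11 = 165.

165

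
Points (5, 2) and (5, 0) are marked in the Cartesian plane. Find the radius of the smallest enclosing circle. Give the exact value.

The smallest circle enclosing two points has them as diameter endpoints.
Centre = midpoint = (5, 1); r² = |(5, 2)−(5, 0)|²/4 = 4/4 = 1.
r = √1 = 1.

1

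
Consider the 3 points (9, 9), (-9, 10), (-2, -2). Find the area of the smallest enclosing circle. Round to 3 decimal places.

272.931

Call the three points A, B, C in the order given.
Side lengths²: AB² = 325, AC² = 242, BC² = 193.
Since AB² = 325 < 242 + 193 = 435, the triangle is acute, so the smallest enclosing circle is the circumcircle.
Circumcentre = (-5/38, 271/38), r² = 62725/722.
Area = π·r² = π·62725/722 ≈ 272.931.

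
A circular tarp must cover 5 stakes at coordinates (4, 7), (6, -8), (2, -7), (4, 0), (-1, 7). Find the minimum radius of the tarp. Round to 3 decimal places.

8.276

The minimum enclosing circle of a finite set is fixed by two of the points (as a diameter) or three (as a circumcircle).
The farthest pair is (6, -8)–(-1, 7) with squared distance 274. The circle on this segment as diameter has centre (2.5, -0.5) and r² = 274/4 = 68.5.
Check (4, 7): distance² to centre = 58.5 ≤ 68.5, so it lies inside.
All remaining points lie in this disk, and no smaller disk contains both endpoints, so this is the minimum enclosing circle.
r = √(68.5) ≈ 8.276.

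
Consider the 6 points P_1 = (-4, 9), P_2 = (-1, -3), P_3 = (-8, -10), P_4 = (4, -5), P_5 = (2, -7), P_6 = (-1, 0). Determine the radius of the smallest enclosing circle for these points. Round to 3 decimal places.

9.784

By Welzl's lemma the MEC is supported by two points (diametrically opposite) or three points (on a circumcircle).
The minimum enclosing circle is determined by three boundary points: P_1, P_3, P_4.
Their circumcentre is (-4.8125, -0.75) with r² = 95.72265625.
The farthest remaining point P_5 is at distance² 85.47265625 ≤ 95.72265625.
r = √(95.72265625) ≈ 9.784.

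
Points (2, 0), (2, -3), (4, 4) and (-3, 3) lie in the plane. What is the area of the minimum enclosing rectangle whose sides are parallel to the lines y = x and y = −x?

In coordinates u = x + y, v = x − y the rectangle is axis-aligned; the map (x,y)→(u,v) scales areas by 2.
u-values: 2, -1, 8, 0; range = 8 − (-1) = 9.
v-values: 2, 5, 0, -6; range = 5 − (-6) = 11.
Area = (9 × 11) / 2 = 49.5.

49.5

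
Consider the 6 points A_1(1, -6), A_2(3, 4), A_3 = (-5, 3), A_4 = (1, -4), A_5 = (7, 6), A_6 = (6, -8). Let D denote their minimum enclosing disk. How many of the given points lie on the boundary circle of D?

3

A smallest enclosing disk is always determined by at most three of the input points on its boundary.
The minimum enclosing circle is determined by three boundary points: A_3, A_5, A_6.
Their circumcentre is (2.3, -0.7) with r² = 66.98.
The farthest remaining point A_1 is at distance² 29.78 ≤ 66.98.
The points at distance exactly r from the centre are A_3, A_5, A_6 — 3 points.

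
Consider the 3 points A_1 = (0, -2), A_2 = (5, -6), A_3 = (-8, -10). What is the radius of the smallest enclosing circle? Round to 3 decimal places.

6.801

Side lengths²: A_1A_2² = 41, A_1A_3² = 128, A_2A_3² = 185.
Since A_2A_3² = 185 ≥ 128 + 41 = 169, the angle opposite A_2A_3 is not acute, so the smallest enclosing circle has A_2A_3 as diameter.
Centre = midpoint of A_2A_3 = (-1.5, -8), r² = 185/4 = 46.25.
r = √(46.25) ≈ 6.801.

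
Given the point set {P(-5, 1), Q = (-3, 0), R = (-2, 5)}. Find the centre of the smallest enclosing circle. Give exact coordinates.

Side lengths²: PQ² = 5, PR² = 25, QR² = 26.
Since QR² = 26 < 25 + 5 = 30, the triangle is acute, so the smallest enclosing circle is the circumcircle.
Circumcentre = (-65/22, 57/22), r² = 1625/242.
Centre = (-65/22, 57/22).

(-65/22, 57/22)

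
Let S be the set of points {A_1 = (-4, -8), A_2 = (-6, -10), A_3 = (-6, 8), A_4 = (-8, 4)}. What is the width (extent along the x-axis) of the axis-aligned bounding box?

4

max x = -4, min x = -8, so width = 4.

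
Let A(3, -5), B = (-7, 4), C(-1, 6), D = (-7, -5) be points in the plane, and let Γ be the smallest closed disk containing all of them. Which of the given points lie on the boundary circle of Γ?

A smallest enclosing disk is always determined by at most three of the input points on its boundary.
The farthest pair is A–B with squared distance 181. The circle on this segment as diameter has centre (-2, -0.5) and r² = 181/4 = 45.25.
Check C: distance² to centre = 43.25 ≤ 45.25, so it lies inside.
All remaining points lie in this disk, and no smaller disk contains both endpoints, so this is the minimum enclosing circle.
The points at distance exactly r from the centre are A, B, D — 3 points.

A, B, D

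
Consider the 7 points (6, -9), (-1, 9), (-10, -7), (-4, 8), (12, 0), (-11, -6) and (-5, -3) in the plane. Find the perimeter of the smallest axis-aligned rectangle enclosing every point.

82

Width = max x − min x = 12 − (-11) = 23.
Height = max y − min y = 9 − (-9) = 18.
Perimeter = 2(23 + 18) = 82.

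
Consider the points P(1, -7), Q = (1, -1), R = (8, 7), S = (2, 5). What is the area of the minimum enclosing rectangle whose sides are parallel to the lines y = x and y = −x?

In coordinates u = x + y, v = x − y the rectangle is axis-aligned; the map (x,y)→(u,v) scales areas by 2.
u-values: -6, 0, 15, 7; range = 15 − (-6) = 21.
v-values: 8, 2, 1, -3; range = 8 − (-3) = 11.
Area = (21 × 11) / 2 = 115.5.

115.5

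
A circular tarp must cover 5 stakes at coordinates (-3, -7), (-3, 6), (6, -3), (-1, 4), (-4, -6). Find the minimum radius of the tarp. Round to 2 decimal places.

By Welzl's lemma the MEC is supported by two points (diametrically opposite) or three points (on a circumcircle).
The minimum enclosing circle is determined by three boundary points: (-3, -7), (-3, 6), (6, -3).
Their circumcentre is (-0.5, -0.5) with r² = 48.5.
The farthest remaining point (-4, -6) is at distance² 42.5 ≤ 48.5.
r = √(48.5) ≈ 6.96.

6.96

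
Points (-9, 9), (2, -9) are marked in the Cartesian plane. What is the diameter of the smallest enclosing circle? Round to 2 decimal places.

The smallest circle enclosing two points has them as diameter endpoints.
Centre = midpoint = (-3.5, 0); r² = |(-9, 9)−(2, -9)|²/4 = 445/4 = 111.25.
Diameter = 2r = 2√(111.25) ≈ 21.10.

21.10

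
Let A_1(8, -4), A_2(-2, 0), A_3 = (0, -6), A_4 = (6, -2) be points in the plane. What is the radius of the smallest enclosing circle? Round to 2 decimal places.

5.39

A smallest enclosing disk is always determined by at most three of the input points on its boundary.
The farthest pair is A_1–A_2 with squared distance 116. The circle on this segment as diameter has centre (3, -2) and r² = 116/4 = 29.
Check A_3: distance² to centre = 25 ≤ 29, so it lies inside.
All remaining points lie in this disk, and no smaller disk contains both endpoints, so this is the minimum enclosing circle.
r = √29 ≈ 5.39.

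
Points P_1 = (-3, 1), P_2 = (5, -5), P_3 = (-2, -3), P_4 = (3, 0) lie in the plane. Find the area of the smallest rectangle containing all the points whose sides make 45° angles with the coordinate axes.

56

In coordinates u = x + y, v = x − y the rectangle is axis-aligned; the map (x,y)→(u,v) scales areas by 2.
u-values: -2, 0, -5, 3; range = 3 − (-5) = 8.
v-values: -4, 10, 1, 3; range = 10 − (-4) = 14.
Area = (8 × 14) / 2 = 56.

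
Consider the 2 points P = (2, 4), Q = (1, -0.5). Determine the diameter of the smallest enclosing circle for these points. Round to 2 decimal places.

The smallest circle enclosing two points has them as diameter endpoints.
Centre = midpoint = (1.5, 1.75); r² = |PQ|²/4 = 21.25/4 = 5.3125.
Diameter = 2r = 2√(5.3125) ≈ 4.61.

4.61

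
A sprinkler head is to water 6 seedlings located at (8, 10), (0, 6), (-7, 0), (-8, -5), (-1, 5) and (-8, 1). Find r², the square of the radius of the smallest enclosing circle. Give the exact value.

The minimum enclosing circle of a finite set is fixed by two of the points (as a diameter) or three (as a circumcircle).
The farthest pair is (8, 10)–(-8, -5) with squared distance 481. The circle on this segment as diameter has centre (0, 2.5) and r² = 481/4 = 120.25.
Check (0, 6): distance² to centre = 12.25 ≤ 120.25, so it lies inside.
All remaining points lie in this disk, and no smaller disk contains both endpoints, so this is the minimum enclosing circle.

120.25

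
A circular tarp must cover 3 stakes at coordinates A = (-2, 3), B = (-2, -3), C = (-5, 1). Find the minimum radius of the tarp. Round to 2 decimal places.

Side lengths²: AB² = 36, AC² = 13, BC² = 25.
Since AB² = 36 < 25 + 13 = 38, the triangle is acute, so the smallest enclosing circle is the circumcircle.
Circumcentre = (-13/6, 0), r² = 325/36.
r = √(325/36) ≈ 3.00.

3.00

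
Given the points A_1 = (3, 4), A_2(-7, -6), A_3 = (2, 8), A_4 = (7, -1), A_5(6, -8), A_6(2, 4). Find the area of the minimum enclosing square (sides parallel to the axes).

The bounding box has width 14 and height 16.
An axis-aligned square enclosing the set must have side ≥ max(width, height).
So the minimum side is max(14, 16) = 16.
Area = 16² = 256.

256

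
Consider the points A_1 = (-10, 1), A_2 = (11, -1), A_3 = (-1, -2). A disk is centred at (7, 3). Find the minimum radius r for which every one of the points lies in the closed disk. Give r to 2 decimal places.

17.12

The required radius is the distance from (7, 3) to the farthest point.
Squared distances: 293, 32, 89.
Maximum is 293, attained at A_1.
r = √293 ≈ 17.12.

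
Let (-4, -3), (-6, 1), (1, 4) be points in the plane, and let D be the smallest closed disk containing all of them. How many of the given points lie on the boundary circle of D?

Call the three points A, B, C in the order given.
Side lengths²: AB² = 20, AC² = 74, BC² = 58.
Since AC² = 74 < 58 + 20 = 78, the triangle is acute, so the smallest enclosing circle is the circumcircle.
Circumcentre = (-29/17, 11/17), r² = 5365/289.
The points at distance exactly r from the centre are (-4, -3), (-6, 1), (1, 4) — 3 points.

3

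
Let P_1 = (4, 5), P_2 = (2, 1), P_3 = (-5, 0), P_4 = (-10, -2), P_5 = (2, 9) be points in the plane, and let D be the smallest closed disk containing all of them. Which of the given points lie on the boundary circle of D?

P_1, P_4, P_5

By Welzl's lemma the MEC is supported by two points (diametrically opposite) or three points (on a circumcircle).
The farthest pair is P_4–P_5 with squared distance 265. The circle on this segment as diameter has centre (-4, 3.5) and r² = 265/4 = 66.25.
Check P_1: distance² to centre = 66.25 ≤ 66.25, so it lies inside.
All remaining points lie in this disk, and no smaller disk contains both endpoints, so this is the minimum enclosing circle.
The points at distance exactly r from the centre are P_1, P_4, P_5 — 3 points.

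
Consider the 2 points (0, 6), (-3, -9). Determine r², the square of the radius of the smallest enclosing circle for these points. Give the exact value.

58.5

The smallest circle enclosing two points has them as diameter endpoints.
Centre = midpoint = (-1.5, -1.5); r² = |(0, 6)−(-3, -9)|²/4 = 234/4 = 58.5.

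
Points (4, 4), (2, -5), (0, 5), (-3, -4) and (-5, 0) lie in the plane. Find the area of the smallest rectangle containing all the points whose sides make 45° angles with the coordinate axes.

In coordinates u = x + y, v = x − y the rectangle is axis-aligned; the map (x,y)→(u,v) scales areas by 2.
u-values: 8, -3, 5, -7, -5; range = 8 − (-7) = 15.
v-values: 0, 7, -5, 1, -5; range = 7 − (-5) = 12.
Area = (15 × 12) / 2 = 90.

90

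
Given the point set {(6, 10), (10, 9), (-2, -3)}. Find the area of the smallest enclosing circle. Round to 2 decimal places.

226.19

Call the three points A, B, C in the order given.
Side lengths²: AB² = 17, AC² = 233, BC² = 288.
Since BC² = 288 ≥ 233 + 17 = 250, the angle opposite BC is not acute, so the smallest enclosing circle has BC as diameter.
Centre = midpoint of BC = (4, 3), r² = 288/4 = 72.
Area = π·r² = π·72 ≈ 226.19.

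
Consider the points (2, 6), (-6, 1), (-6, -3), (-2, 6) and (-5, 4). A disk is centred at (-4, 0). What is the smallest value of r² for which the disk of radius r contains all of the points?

The required radius is the distance from (-4, 0) to the farthest point.
Squared distances: 72, 5, 13, 40, 17.
Maximum is 72, attained at (2, 6).

72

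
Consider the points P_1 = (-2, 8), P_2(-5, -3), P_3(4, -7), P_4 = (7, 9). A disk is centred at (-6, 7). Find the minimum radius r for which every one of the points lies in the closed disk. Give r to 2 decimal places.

The required radius is the distance from (-6, 7) to the farthest point.
Squared distances: 17, 101, 296, 173.
Maximum is 296, attained at P_3.
r = √296 ≈ 17.20.

17.20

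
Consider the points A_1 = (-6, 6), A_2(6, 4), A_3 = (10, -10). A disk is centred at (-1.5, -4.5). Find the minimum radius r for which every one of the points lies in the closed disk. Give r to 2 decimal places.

The required radius is the distance from (-1.5, -4.5) to the farthest point.
Squared distances: 130.5, 128.5, 162.5.
Maximum is 162.5, attained at A_3.
r = √(162.5) ≈ 12.75.

12.75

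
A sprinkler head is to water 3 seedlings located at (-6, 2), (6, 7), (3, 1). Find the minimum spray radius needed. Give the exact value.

6.5

Call the three points A, B, C in the order given.
Side lengths²: AB² = 169, AC² = 82, BC² = 45.
Since AB² = 169 ≥ 82 + 45 = 127, the angle opposite AB is not acute, so the smallest enclosing circle has AB as diameter.
Centre = midpoint of AB = (0, 4.5), r² = 169/4 = 42.25.
r = √(42.25) = 6.5.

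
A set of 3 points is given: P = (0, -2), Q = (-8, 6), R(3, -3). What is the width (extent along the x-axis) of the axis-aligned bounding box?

11

max x = 3, min x = -8, so width = 11.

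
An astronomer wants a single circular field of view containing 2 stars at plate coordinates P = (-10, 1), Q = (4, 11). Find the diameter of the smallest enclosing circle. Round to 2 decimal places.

The smallest circle enclosing two points has them as diameter endpoints.
Centre = midpoint = (-3, 6); r² = |PQ|²/4 = 296/4 = 74.
Diameter = 2r = 2√74 ≈ 17.20.

17.20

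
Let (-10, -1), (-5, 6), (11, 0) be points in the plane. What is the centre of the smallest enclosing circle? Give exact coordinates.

(0.5, -0.5)

Call the three points A, B, C in the order given.
Side lengths²: AB² = 74, AC² = 442, BC² = 292.
Since AC² = 442 ≥ 292 + 74 = 366, the angle opposite AC is not acute, so the smallest enclosing circle has AC as diameter.
Centre = midpoint of AC = (0.5, -0.5), r² = 442/4 = 110.5.
Centre = (0.5, -0.5).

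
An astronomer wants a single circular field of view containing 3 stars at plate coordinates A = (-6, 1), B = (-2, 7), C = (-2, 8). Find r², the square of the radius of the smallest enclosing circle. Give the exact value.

Side lengths²: AB² = 52, AC² = 65, BC² = 1.
Since AC² = 65 ≥ 52 + 1 = 53, the angle opposite AC is not acute, so the smallest enclosing circle has AC as diameter.
Centre = midpoint of AC = (-4, 4.5), r² = 65/4 = 16.25.

16.25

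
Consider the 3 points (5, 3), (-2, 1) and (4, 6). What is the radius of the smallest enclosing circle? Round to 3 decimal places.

Call the three points A, B, C in the order given.
Side lengths²: AB² = 53, AC² = 10, BC² = 61.
Since BC² = 61 < 53 + 10 = 63, the triangle is acute, so the smallest enclosing circle is the circumcircle.
Circumcentre = (51/46, 155/46), r² = 16165/1058.
r = √(16165/1058) ≈ 3.909.

3.909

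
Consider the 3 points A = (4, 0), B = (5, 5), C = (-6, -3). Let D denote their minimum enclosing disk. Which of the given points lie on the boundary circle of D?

Side lengths²: AB² = 26, AC² = 109, BC² = 185.
Since BC² = 185 ≥ 109 + 26 = 135, the angle opposite BC is not acute, so the smallest enclosing circle has BC as diameter.
Centre = midpoint of BC = (-0.5, 1), r² = 185/4 = 46.25.
The points at distance exactly r from the centre are B, C — 2 points.

B, C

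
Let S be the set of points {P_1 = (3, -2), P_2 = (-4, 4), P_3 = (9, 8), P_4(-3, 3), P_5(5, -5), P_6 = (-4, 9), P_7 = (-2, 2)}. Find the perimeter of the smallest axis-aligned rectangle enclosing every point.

54

Width = max x − min x = 9 − (-4) = 13.
Height = max y − min y = 9 − (-5) = 14.
Perimeter = 2(13 + 14) = 54.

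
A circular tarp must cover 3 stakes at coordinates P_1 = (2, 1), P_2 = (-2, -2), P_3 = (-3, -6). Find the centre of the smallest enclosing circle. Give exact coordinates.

(-0.5, -2.5)

Side lengths²: P_1P_2² = 25, P_1P_3² = 74, P_2P_3² = 17.
Since P_1P_3² = 74 ≥ 25 + 17 = 42, the angle opposite P_1P_3 is not acute, so the smallest enclosing circle has P_1P_3 as diameter.
Centre = midpoint of P_1P_3 = (-0.5, -2.5), r² = 74/4 = 18.5.
Centre = (-0.5, -2.5).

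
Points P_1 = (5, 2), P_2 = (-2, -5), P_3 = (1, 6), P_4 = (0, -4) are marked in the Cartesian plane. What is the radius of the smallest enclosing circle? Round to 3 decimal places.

A smallest enclosing disk is always determined by at most three of the input points on its boundary.
The farthest pair is P_2–P_3 with squared distance 130. The circle on this segment as diameter has centre (-0.5, 0.5) and r² = 130/4 = 32.5.
Check P_1: distance² to centre = 32.5 ≤ 32.5, so it lies inside.
All remaining points lie in this disk, and no smaller disk contains both endpoints, so this is the minimum enclosing circle.
r = √(32.5) ≈ 5.701.

5.701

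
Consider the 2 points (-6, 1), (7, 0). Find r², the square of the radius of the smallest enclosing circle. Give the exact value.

The smallest circle enclosing two points has them as diameter endpoints.
Centre = midpoint = (0.5, 0.5); r² = |(-6, 1)−(7, 0)|²/4 = 170/4 = 42.5.

42.5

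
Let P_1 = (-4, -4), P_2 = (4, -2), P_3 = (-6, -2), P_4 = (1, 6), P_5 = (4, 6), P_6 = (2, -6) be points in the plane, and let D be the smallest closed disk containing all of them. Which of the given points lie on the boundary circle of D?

P_3, P_5, P_6

By Welzl's lemma the MEC is supported by two points (diametrically opposite) or three points (on a circumcircle).
The minimum enclosing circle is determined by three boundary points: P_3, P_5, P_6.
Their circumcentre is (3/13, 6/13) with r² = 7585/169.
The farthest remaining point P_1 is at distance² 6389/169 ≤ 7585/169.
The points at distance exactly r from the centre are P_3, P_5, P_6 — 3 points.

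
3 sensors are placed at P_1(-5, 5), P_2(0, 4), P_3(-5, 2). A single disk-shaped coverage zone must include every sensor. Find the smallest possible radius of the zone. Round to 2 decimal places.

Side lengths²: P_1P_2² = 26, P_1P_3² = 9, P_2P_3² = 29.
Since P_2P_3² = 29 < 26 + 9 = 35, the triangle is acute, so the smallest enclosing circle is the circumcircle.
Circumcentre = (-2.7, 3.5), r² = 7.54.
r = √(7.54) ≈ 2.75.

2.75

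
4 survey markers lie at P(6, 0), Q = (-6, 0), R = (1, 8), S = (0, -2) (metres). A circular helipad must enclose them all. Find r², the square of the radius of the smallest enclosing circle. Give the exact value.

The minimum enclosing circle of a finite set is fixed by two of the points (as a diameter) or three (as a circumcircle).
The minimum enclosing circle is determined by three boundary points: P, Q, R.
Their circumcentre is (0, 1.8125) with r² = 39.28515625.
The farthest remaining point S is at distance² 14.53515625 ≤ 39.28515625.

39.28515625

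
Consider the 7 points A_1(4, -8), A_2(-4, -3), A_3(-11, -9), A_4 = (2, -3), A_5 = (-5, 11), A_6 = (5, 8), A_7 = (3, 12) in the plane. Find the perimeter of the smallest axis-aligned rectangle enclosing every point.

74

Width = max x − min x = 5 − (-11) = 16.
Height = max y − min y = 12 − (-9) = 21.
Perimeter = 2(16 + 21) = 74.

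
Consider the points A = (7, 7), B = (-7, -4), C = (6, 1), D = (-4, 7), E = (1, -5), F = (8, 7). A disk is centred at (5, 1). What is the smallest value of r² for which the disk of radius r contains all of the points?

The required radius is the distance from (5, 1) to the farthest point.
Squared distances: 40, 169, 1, 117, 52, 45.
Maximum is 169, attained at B.

169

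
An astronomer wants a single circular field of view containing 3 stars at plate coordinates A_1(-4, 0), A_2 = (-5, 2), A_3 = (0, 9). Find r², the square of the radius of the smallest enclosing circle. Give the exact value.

24.25

Side lengths²: A_1A_2² = 5, A_1A_3² = 97, A_2A_3² = 74.
Since A_1A_3² = 97 ≥ 74 + 5 = 79, the angle opposite A_1A_3 is not acute, so the smallest enclosing circle has A_1A_3 as diameter.
Centre = midpoint of A_1A_3 = (-2, 4.5), r² = 97/4 = 24.25.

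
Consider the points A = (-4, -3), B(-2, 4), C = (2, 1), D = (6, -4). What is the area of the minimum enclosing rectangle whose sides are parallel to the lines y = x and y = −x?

80

In coordinates u = x + y, v = x − y the rectangle is axis-aligned; the map (x,y)→(u,v) scales areas by 2.
u-values: -7, 2, 3, 2; range = 3 − (-7) = 10.
v-values: -1, -6, 1, 10; range = 10 − (-6) = 16.
Area = (10 × 16) / 2 = 80.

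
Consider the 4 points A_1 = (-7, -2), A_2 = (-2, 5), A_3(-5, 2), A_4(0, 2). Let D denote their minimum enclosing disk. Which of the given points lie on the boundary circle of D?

The minimum enclosing circle is determined by three boundary points: A_1, A_2, A_4.
Their circumcentre is (-247/58, 77/58) with r² = 31265/1682.
The farthest remaining point A_3 is at distance² 1685/1682 ≤ 31265/1682.
The points at distance exactly r from the centre are A_1, A_2, A_4 — 3 points.

A_1, A_2, A_4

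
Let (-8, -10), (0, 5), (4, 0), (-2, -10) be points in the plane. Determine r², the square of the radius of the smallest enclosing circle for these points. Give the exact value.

By Welzl's lemma the MEC is supported by two points (diametrically opposite) or three points (on a circumcircle).
The farthest pair is (-8, -10)–(0, 5) with squared distance 289. The circle on this segment as diameter has centre (-4, -2.5) and r² = 289/4 = 72.25.
Check (4, 0): distance² to centre = 70.25 ≤ 72.25, so it lies inside.
All remaining points lie in this disk, and no smaller disk contains both endpoints, so this is the minimum enclosing circle.

72.25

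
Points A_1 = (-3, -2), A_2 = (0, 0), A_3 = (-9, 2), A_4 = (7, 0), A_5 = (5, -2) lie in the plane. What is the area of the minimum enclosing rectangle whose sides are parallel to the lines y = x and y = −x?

126

In coordinates u = x + y, v = x − y the rectangle is axis-aligned; the map (x,y)→(u,v) scales areas by 2.
u-values: -5, 0, -7, 7, 3; range = 7 − (-7) = 14.
v-values: -1, 0, -11, 7, 7; range = 7 − (-11) = 18.
Area = (14 × 18) / 2 = 126.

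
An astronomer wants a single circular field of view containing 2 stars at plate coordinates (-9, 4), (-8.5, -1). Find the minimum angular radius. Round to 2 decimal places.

2.51

The smallest circle enclosing two points has them as diameter endpoints.
Centre = midpoint = (-8.75, 1.5); r² = |(-9, 4)−(-8.5, -1)|²/4 = 25.25/4 = 6.3125.
r = √(6.3125) ≈ 2.51.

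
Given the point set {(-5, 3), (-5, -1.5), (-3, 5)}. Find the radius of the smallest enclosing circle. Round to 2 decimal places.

Call the three points A, B, C in the order given.
Side lengths²: AB² = 20.25, AC² = 8, BC² = 46.25.
Since BC² = 46.25 ≥ 20.25 + 8 = 28.25, the angle opposite BC is not acute, so the smallest enclosing circle has BC as diameter.
Centre = midpoint of BC = (-4, 1.75), r² = 46.25/4 = 11.5625.
r = √(11.5625) ≈ 3.40.

3.40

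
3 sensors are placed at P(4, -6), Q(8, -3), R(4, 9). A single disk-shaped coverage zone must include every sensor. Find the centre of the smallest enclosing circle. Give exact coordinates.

Side lengths²: PQ² = 25, PR² = 225, QR² = 160.
Since PR² = 225 ≥ 160 + 25 = 185, the angle opposite PR is not acute, so the smallest enclosing circle has PR as diameter.
Centre = midpoint of PR = (4, 1.5), r² = 225/4 = 56.25.
Centre = (4, 1.5).

(4, 1.5)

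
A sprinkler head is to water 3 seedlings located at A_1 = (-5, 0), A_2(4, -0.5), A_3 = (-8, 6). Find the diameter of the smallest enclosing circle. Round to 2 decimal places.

Side lengths²: A_1A_2² = 81.25, A_1A_3² = 45, A_2A_3² = 186.25.
Since A_2A_3² = 186.25 ≥ 81.25 + 45 = 126.25, the angle opposite A_2A_3 is not acute, so the smallest enclosing circle has A_2A_3 as diameter.
Centre = midpoint of A_2A_3 = (-2, 2.75), r² = 186.25/4 = 46.5625.
Diameter = 2r = 2√(46.5625) ≈ 13.65.

13.65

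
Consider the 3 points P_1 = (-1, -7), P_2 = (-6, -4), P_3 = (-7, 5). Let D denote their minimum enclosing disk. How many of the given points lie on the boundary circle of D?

Side lengths²: P_1P_2² = 34, P_1P_3² = 180, P_2P_3² = 82.
Since P_1P_3² = 180 ≥ 82 + 34 = 116, the angle opposite P_1P_3 is not acute, so the smallest enclosing circle has P_1P_3 as diameter.
Centre = midpoint of P_1P_3 = (-4, -1), r² = 180/4 = 45.
The points at distance exactly r from the centre are P_1, P_3 — 2 points.

2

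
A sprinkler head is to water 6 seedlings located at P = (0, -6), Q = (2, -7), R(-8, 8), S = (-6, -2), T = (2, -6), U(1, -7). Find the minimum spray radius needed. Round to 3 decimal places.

9.014

By Welzl's lemma the MEC is supported by two points (diametrically opposite) or three points (on a circumcircle).
The farthest pair is Q–R with squared distance 325. The circle on this segment as diameter has centre (-3, 0.5) and r² = 325/4 = 81.25.
Check P: distance² to centre = 51.25 ≤ 81.25, so it lies inside.
All remaining points lie in this disk, and no smaller disk contains both endpoints, so this is the minimum enclosing circle.
r = √(81.25) ≈ 9.014.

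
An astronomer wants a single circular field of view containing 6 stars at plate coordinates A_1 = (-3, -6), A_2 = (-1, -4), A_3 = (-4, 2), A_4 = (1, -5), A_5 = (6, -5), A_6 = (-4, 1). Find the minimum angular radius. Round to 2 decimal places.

The farthest pair is A_3–A_5 with squared distance 149. The circle on this segment as diameter has centre (1, -1.5) and r² = 149/4 = 37.25.
Check A_1: distance² to centre = 36.25 ≤ 37.25, so it lies inside.
All remaining points lie in this disk, and no smaller disk contains both endpoints, so this is the minimum enclosing circle.
r = √(37.25) ≈ 6.10.

6.10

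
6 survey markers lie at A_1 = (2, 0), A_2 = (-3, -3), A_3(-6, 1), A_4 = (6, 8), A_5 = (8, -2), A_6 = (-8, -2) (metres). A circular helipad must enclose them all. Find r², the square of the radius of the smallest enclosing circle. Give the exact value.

76.96

A smallest enclosing disk is always determined by at most three of the input points on its boundary.
The minimum enclosing circle is determined by three boundary points: A_4, A_5, A_6.
Their circumcentre is (0, 1.6) with r² = 76.96.
The farthest remaining point A_3 is at distance² 36.36 ≤ 76.96.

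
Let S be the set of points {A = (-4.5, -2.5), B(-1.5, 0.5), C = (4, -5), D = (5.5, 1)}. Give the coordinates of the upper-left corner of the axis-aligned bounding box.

x-range [-4.5, 5.5], y-range [-5, 1].
The upper-left corner is (-4.5, 1).

(-4.5, 1)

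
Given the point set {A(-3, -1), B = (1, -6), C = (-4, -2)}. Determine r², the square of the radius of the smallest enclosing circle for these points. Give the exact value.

Side lengths²: AB² = 41, AC² = 2, BC² = 41.
Since BC² = 41 < 41 + 2 = 43, the triangle is acute, so the smallest enclosing circle is the circumcircle.
Circumcentre = (-23/18, -67/18), r² = 1681/162.

1681/162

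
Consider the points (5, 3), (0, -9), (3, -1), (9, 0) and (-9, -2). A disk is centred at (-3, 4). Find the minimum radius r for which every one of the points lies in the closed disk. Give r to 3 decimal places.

13.342

The required radius is the distance from (-3, 4) to the farthest point.
Squared distances: 65, 178, 61, 160, 72.
Maximum is 178, attained at (0, -9).
r = √178 ≈ 13.342.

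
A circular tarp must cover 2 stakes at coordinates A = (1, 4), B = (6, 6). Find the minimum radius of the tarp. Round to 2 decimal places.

The smallest circle enclosing two points has them as diameter endpoints.
Centre = midpoint = (3.5, 5); r² = |AB|²/4 = 29/4 = 7.25.
r = √(7.25) ≈ 2.69.

2.69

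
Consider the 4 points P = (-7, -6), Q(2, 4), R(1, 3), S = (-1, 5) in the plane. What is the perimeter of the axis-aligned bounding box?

40

Width = max x − min x = 2 − (-7) = 9.
Height = max y − min y = 5 − (-6) = 11.
Perimeter = 2(9 + 11) = 40.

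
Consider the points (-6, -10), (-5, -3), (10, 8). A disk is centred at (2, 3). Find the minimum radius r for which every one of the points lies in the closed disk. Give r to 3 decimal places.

The required radius is the distance from (2, 3) to the farthest point.
Squared distances: 233, 85, 89.
Maximum is 233, attained at (-6, -10).
r = √233 ≈ 15.264.

15.264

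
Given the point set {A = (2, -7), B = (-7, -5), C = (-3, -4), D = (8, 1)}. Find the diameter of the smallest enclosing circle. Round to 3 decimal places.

16.155

The farthest pair is B–D with squared distance 261. The circle on this segment as diameter has centre (0.5, -2) and r² = 261/4 = 65.25.
Check A: distance² to centre = 27.25 ≤ 65.25, so it lies inside.
All remaining points lie in this disk, and no smaller disk contains both endpoints, so this is the minimum enclosing circle.
Diameter = 2r = 2√(65.25) ≈ 16.155.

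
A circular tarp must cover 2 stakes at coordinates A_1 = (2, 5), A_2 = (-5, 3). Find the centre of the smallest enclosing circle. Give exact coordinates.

The smallest circle enclosing two points has them as diameter endpoints.
Centre = midpoint = (-1.5, 4); r² = |A_1A_2|²/4 = 53/4 = 13.25.
Centre = (-1.5, 4).

(-1.5, 4)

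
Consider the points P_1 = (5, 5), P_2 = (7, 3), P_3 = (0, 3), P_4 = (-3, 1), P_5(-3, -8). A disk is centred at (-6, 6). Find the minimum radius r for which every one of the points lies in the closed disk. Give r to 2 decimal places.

14.32

The required radius is the distance from (-6, 6) to the farthest point.
Squared distances: 122, 178, 45, 34, 205.
Maximum is 205, attained at P_5.
r = √205 ≈ 14.32.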